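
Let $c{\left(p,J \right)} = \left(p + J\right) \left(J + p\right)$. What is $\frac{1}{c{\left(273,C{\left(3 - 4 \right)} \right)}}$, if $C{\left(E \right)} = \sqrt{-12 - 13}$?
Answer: $\frac{18626}{1389574729} - \frac{1365 i}{2779149458} \approx 1.3404 \cdot 10^{-5} - 4.9116 \cdot 10^{-7} i$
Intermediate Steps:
$C{\left(E \right)} = 5 i$ ($C{\left(E \right)} = \sqrt{-25} = 5 i$)
$c{\left(p,J \right)} = \left(J + p\right)^{2}$ ($c{\left(p,J \right)} = \left(J + p\right) \left(J + p\right) = \left(J + p\right)^{2}$)
$\frac{1}{c{\left(273,C{\left(3 - 4 \right)} \right)}} = \frac{1}{\left(5 i + 273\right)^{2}} = \frac{1}{\left(273 + 5 i\right)^{2}}$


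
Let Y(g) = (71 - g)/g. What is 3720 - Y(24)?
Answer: 89233/24 ≈ 3718.0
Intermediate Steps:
Y(g) = (71 - g)/g
3720 - Y(24) = 3720 - (71 - 1*24)/24 = 3720 - (71 - 24)/24 = 3720 - 47/24 = 89233/24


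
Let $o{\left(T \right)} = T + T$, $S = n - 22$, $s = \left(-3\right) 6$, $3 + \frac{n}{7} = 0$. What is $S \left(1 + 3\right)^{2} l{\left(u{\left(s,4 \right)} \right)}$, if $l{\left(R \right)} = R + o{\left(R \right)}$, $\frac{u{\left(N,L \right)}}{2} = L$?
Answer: $-16512$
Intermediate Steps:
$n = -21$ ($n = -21 + 7 \cdot 0 = -21 + 0 = -21$)
$s = -18$
$u{\left(N,L \right)} = 2 L$
$S = -43$ ($S = -21 - 22 = -43$)
$o{\left(T \right)} = 2 T$
$l{\left(R \right)} = 3 R$ ($l{\left(R \right)} = R + 2 R = 3 R$)
$S \left(1 + 3\right)^{2} l{\left(u{\left(s,4 \right)} \right)} = - 43 \left(1 + 3\right)^{2} \cdot 3 \cdot 2 \cdot 4 = - 43 \cdot 4^{2} \cdot 3 \cdot 8 = \left(-43\right) 16 \cdot 24 = \left(-688\right) 24 = -16512$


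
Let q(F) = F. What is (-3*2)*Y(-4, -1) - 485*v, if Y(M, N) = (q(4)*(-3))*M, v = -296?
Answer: 143272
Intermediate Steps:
Y(M, N) = -12*M (Y(M, N) = (4*(-3))*M = -12*M)
(-3*2)*Y(-4, -1) - 485*v = (-3*2)*(-12*(-4)) - 485*(-296) = -6*48 + 143560 = -288 + 143560 = 143272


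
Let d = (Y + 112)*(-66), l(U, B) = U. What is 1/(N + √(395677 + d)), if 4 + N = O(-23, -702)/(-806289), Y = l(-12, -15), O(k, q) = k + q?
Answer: 2599823246559/252929320036662356 + 112467637613133*√13/252929320036662356 ≈ 0.0016135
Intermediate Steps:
Y = -12
N = -3224431/806289 (N = -4 + (-23 - 702)/(-806289) = -4 - 725*(-1/806289) = -4 + 725/806289 = -3224431/806289 ≈ -3.9991)
d = -6600 (d = (-12 + 112)*(-66) = 100*(-66) = -6600)
1/(N + √(395677 + d)) = 1/(-3224431/806289 + √(395677 - 6600)) = 1/(-3224431/806289 + √389077) = 1/(-3224431/806289 + 173*√13)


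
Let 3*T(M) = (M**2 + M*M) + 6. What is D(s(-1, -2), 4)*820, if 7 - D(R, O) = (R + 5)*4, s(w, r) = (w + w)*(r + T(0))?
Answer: -10660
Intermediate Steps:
T(M) = 2 + 2*M**2/3 (T(M) = ((M**2 + M*M) + 6)/3 = ((M**2 + M**2) + 6)/3 = (2*M**2 + 6)/3 = (6 + 2*M**2)/3 = 2 + 2*M**2/3)
s(w, r) = 2*w*(2 + r) (s(w, r) = (w + w)*(r + (2 + (2/3)*0**2)) = (2*w)*(r + (2 + (2/3)*0)) = (2*w)*(r + (2 + 0)) = (2*w)*(r + 2) = (2*w)*(2 + r) = 2*w*(2 + r))
D(R, O) = -13 - 4*R (D(R, O) = 7 - (R + 5)*4 = 7 - (5 + R)*4 = 7 - (20 + 4*R) = 7 + (-20 - 4*R) = -13 - 4*R)
D(s(-1, -2), 4)*820 = (-13 - 8*(-1)*(2 - 2))*820 = (-13 - 8*(-1)*0)*820 = (-13 - 4*0)*820 = (-13 + 0)*820 = -13*820 = -10660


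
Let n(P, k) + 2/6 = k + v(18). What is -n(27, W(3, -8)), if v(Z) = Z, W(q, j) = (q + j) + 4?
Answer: -50/3 ≈ -16.667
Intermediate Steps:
W(q, j) = 4 + j + q (W(q, j) = (j + q) + 4 = 4 + j + q)
n(P, k) = 53/3 + k (n(P, k) = -1/3 + (k + 18) = -1/3 + (18 + k) = 53/3 + k)
-n(27, W(3, -8)) = -(53/3 + (4 - 8 + 3)) = -(53/3 - 1) = -1*50/3 = -50/3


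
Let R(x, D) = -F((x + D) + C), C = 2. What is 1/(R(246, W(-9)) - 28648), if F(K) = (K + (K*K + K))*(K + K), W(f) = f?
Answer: -1/27560970 ≈ -3.6283e-8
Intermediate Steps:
F(K) = 2*K*(K**2 + 2*K) (F(K) = (K + (K**2 + K))*(2*K) = (K + (K + K**2))*(2*K) = (K**2 + 2*K)*(2*K) = 2*K*(K**2 + 2*K))
R(x, D) = -2*(2 + D + x)**2*(4 + D + x) (R(x, D) = -2*((x + D) + 2)**2*(2 + ((x + D) + 2)) = -2*((D + x) + 2)**2*(2 + ((D + x) + 2)) = -2*(2 + D + x)**2*(2 + (2 + D + x)) = -2*(2 + D + x)**2*(4 + D + x))
1/(R(246, W(-9)) - 28648) = 1/(2*(2 - 9 + 246)**2*(-4 - 1*(-9) - 1*246) - 28648) = 1/(2*239**2*(-4 + 9 - 246) - 28648) = 1/(2*57121*(-241) - 28648) = 1/(-27532322 - 28648) = 1/(-27560970) = -1/27560970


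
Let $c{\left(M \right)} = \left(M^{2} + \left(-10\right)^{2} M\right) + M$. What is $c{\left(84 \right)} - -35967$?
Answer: $51507$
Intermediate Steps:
$c{\left(M \right)} = M^{2} + 101 M$ ($c{\left(M \right)} = \left(M^{2} + 100 M\right) + M = M^{2} + 101 M$)
$c{\left(84 \right)} - -35967 = 84 \left(101 + 84\right) - -35967 = 84 \cdot 185 + 35967 = 15540 + 35967 = 51507$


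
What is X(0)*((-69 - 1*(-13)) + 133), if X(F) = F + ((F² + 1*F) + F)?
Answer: 0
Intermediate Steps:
X(F) = F² + 3*F (X(F) = F + ((F² + F) + F) = F + ((F + F²) + F) = F + (F² + 2*F) = F² + 3*F)
X(0)*((-69 - 1*(-13)) + 133) = (0*(3 + 0))*((-69 - 1*(-13)) + 133) = (0*3)*((-69 + 13) + 133) = 0*(-56 + 133) = 0*77 = 0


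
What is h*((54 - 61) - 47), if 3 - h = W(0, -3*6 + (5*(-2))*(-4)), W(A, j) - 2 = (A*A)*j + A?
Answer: -54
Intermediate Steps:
W(A, j) = 2 + A + j*A² (W(A, j) = 2 + ((A*A)*j + A) = 2 + (A²*j + A) = 2 + (j*A² + A) = 2 + (A + j*A²) = 2 + A + j*A²)
h = 1 (h = 3 - (2 + 0 + (-3*6 + (5*(-2))*(-4))*0²) = 3 - (2 + 0 + (-18 - 10*(-4))*0) = 3 - (2 + 0 + (-18 + 40)*0) = 3 - (2 + 0 + 22*0) = 3 - (2 + 0 + 0) = 3 - 1*2 = 3 - 2 = 1)
h*((54 - 61) - 47) = 1*((54 - 61) - 47) = 1*(-7 - 47) = 1*(-54) = -54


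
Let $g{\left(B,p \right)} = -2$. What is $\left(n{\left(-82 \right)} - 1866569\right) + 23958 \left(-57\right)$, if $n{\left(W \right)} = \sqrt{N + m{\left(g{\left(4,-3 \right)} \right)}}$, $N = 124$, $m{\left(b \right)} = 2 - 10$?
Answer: $-3232175 + 2 \sqrt{29} \approx -3.2322 \cdot 10^{6}$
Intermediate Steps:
$m{\left(b \right)} = -8$ ($m{\left(b \right)} = 2 - 10 = -8$)
$n{\left(W \right)} = 2 \sqrt{29}$ ($n{\left(W \right)} = \sqrt{124 - 8} = \sqrt{116} = 2 \sqrt{29}$)
$\left(n{\left(-82 \right)} - 1866569\right) + 23958 \left(-57\right) = \left(2 \sqrt{29} - 1866569\right) + 23958 \left(-57\right) = \left(2 \sqrt{29} - 1866569\right) - 1365606 = \left(-1866569 + 2 \sqrt{29}\right) - 1365606 = -3232175 + 2 \sqrt{29}$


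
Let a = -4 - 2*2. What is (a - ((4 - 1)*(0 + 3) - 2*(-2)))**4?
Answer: 194481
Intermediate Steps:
a = -8 (a = -4 - 4 = -8)
(a - ((4 - 1)*(0 + 3) - 2*(-2)))**4 = (-8 - ((4 - 1)*(0 + 3) - 2*(-2)))**4 = (-8 - (3*3 + 4))**4 = (-8 - (9 + 4))**4 = (-8 - 1*13)**4 = (-8 - 13)**4 = (-21)**4 = 194481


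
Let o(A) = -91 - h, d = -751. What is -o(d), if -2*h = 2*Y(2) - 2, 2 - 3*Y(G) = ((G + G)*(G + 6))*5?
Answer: 434/3 ≈ 144.67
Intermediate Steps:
Y(G) = 2/3 - 10*G*(6 + G)/3 (Y(G) = 2/3 - (G + G)*(G + 6)*5/3 = 2/3 - (2*G)*(6 + G)*5/3 = 2/3 - 2*G*(6 + G)*5/3 = 2/3 - 10*G*(6 + G)/3)
h = 161/3 (h = -(2*(2/3 - 20*2 - 10/3*2**2) - 2)/2 = -(2*(2/3 - 40 - 10/3*4) - 2)/2 = -(2*(2/3 - 40 - 40/3) - 2)/2 = -(2*(-158/3) - 2)/2 = -(-316/3 - 2)/2 = -1/2*(-322/3) = 161/3 ≈ 53.667)
o(A) = -434/3 (o(A) = -91 - 1*161/3 = -91 - 161/3 = -434/3)
-o(d) = -1*(-434/3) = 434/3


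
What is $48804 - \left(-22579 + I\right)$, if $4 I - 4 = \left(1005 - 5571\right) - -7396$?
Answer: $\frac{141349}{2} \approx 70675.0$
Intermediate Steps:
$I = \frac{1417}{2}$ ($I = 1 + \frac{\left(1005 - 5571\right) - -7396}{4} = 1 + \frac{\left(1005 - 5571\right) + 7396}{4} = 1 + \frac{-4566 + 7396}{4} = 1 + \frac{1}{4} \cdot 2830 = 1 + \frac{1415}{2} = \frac{1417}{2} \approx 708.5$)
$48804 - \left(-22579 + I\right) = 48804 + \left(22579 - \frac{1417}{2}\right) = 48804 + \frac{43741}{2} = \frac{141349}{2}$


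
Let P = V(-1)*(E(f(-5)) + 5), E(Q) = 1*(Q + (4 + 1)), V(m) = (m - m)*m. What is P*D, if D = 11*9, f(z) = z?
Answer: 0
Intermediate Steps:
D = 99
V(m) = 0 (V(m) = 0*m = 0)
E(Q) = 5 + Q (E(Q) = 1*(Q + 5) = 1*(5 + Q) = 5 + Q)
P = 0 (P = 0*((5 - 5) + 5) = 0*(0 + 5) = 0*5 = 0)
P*D = 0*99 = 0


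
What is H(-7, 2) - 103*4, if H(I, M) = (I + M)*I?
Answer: -377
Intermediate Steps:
H(I, M) = I*(I + M)
H(-7, 2) - 103*4 = -7*(-7 + 2) - 103*4 = -7*(-5) - 103*4 = 35 - 412 = -377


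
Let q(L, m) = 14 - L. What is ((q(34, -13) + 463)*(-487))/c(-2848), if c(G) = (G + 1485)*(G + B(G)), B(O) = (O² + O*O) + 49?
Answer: 215741/22107054467 ≈ 9.7589e-6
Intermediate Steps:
B(O) = 49 + 2*O² (B(O) = (O² + O²) + 49 = 2*O² + 49 = 49 + 2*O²)
c(G) = (1485 + G)*(49 + G + 2*G²) (c(G) = (G + 1485)*(G + (49 + 2*G²)) = (1485 + G)*(49 + G + 2*G²))
((q(34, -13) + 463)*(-487))/c(-2848) = (((14 - 1*34) + 463)*(-487))/(72765 + 2*(-2848)³ + 1534*(-2848) + 2971*(-2848)²) = (((14 - 34) + 463)*(-487))/(72765 + 2*(-23100424192) - 4368832 + 2971*8111104) = ((-20 + 463)*(-487))/(72765 - 46200848384 - 4368832 + 24098089984) = (443*(-487))/(-22107054467) = -215741*(-1/22107054467) = 215741/22107054467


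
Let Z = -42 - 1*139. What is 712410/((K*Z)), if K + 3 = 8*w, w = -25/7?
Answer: 4986870/40001 ≈ 124.67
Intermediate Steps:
Z = -181 (Z = -42 - 139 = -181)
w = -25/7 (w = -25*⅐ = -25/7 ≈ -3.5714)
K = -221/7 (K = -3 + 8*(-25/7) = -3 - 200/7 = -221/7 ≈ -31.571)
712410/((K*Z)) = 712410/((-221/7*(-181))) = 712410/(40001/7) = 712410*(7/40001) = 4986870/40001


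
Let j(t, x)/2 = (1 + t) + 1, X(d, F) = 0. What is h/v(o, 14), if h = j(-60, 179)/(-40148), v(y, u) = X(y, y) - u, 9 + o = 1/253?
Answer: -29/140518 ≈ -0.00020638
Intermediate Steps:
o = -2276/253 (o = -9 + 1/253 = -2276/253 ≈ -8.9960)
v(y, u) = -u (v(y, u) = 0 - u = -u)
j(t, x) = 4 + 2*t (j(t, x) = 2*((1 + t) + 1) = 2*(2 + t) = 4 + 2*t)
h = 29/10037 (h = (4 + 2*(-60))/(-40148) = (4 - 120)*(-1/40148) = -116*(-1/40148) = 29/10037 ≈ 0.0028893)
h/v(o, 14) = 29/(10037*((-1*14))) = (29/10037)/(-14) = (29/10037)*(-1/14) = -29/140518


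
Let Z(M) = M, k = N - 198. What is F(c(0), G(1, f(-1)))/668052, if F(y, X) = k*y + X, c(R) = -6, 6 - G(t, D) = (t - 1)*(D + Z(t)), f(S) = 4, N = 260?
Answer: -61/111342 ≈ -0.00054786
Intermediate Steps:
k = 62 (k = 260 - 198 = 62)
G(t, D) = 6 - (-1 + t)*(D + t) (G(t, D) = 6 - (t - 1)*(D + t) = 6 - (-1 + t)*(D + t))
F(y, X) = X + 62*y (F(y, X) = 62*y + X = X + 62*y)
F(c(0), G(1, f(-1)))/668052 = ((6 + 4 + 1 - 1*1² - 1*4*1) + 62*(-6))/668052 = ((6 + 4 + 1 - 1*1 - 4) - 372)*(1/668052) = ((6 + 4 + 1 - 1 - 4) - 372)*(1/668052) = (6 - 372)*(1/668052) = -366*1/668052 = -61/111342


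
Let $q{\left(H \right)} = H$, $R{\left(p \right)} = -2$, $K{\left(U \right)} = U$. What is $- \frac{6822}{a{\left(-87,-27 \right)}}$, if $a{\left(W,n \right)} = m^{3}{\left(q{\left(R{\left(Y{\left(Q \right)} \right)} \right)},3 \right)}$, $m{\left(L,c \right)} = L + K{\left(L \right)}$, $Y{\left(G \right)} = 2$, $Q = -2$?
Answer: $\frac{3411}{32} \approx 106.59$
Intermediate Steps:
$m{\left(L,c \right)} = 2 L$ ($m{\left(L,c \right)} = L + L = 2 L$)
$a{\left(W,n \right)} = -64$ ($a{\left(W,n \right)} = \left(2 \left(-2\right)\right)^{3} = \left(-4\right)^{3} = -64$)
$- \frac{6822}{a{\left(-87,-27 \right)}} = - \frac{6822}{-64} = \left(-6822\right) \left(- \frac{1}{64}\right) = \frac{3411}{32}$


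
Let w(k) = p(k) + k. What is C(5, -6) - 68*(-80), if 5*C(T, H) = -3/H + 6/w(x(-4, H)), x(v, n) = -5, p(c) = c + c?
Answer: 272001/50 ≈ 5440.0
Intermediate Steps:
p(c) = 2*c
w(k) = 3*k (w(k) = 2*k + k = 3*k)
C(T, H) = -2/25 - 3/(5*H) (C(T, H) = (-3/H + 6/((3*(-5))))/5 = (-3/H + 6/(-15))/5 = (-3/H + 6*(-1/15))/5 = (-3/H - ⅖)/5 = (-⅖ - 3/H)/5 = -2/25 - 3/(5*H))
C(5, -6) - 68*(-80) = (1/25)*(-15 - 2*(-6))/(-6) - 68*(-80) = (1/25)*(-⅙)*(-15 + 12) + 5440 = (1/25)*(-⅙)*(-3) + 5440 = 1/50 + 5440 = 272001/50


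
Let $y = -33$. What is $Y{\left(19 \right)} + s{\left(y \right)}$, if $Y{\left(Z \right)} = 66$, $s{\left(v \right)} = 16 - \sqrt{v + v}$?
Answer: $82 - i \sqrt{66} \approx 82.0 - 8.124 i$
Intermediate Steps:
$s{\left(v \right)} = 16 - \sqrt{2} \sqrt{v}$ ($s{\left(v \right)} = 16 - \sqrt{2 v} = 16 - \sqrt{2} \sqrt{v}$)
$Y{\left(19 \right)} + s{\left(y \right)} = 66 + \left(16 - \sqrt{2} \sqrt{-33}\right) = 66 + \left(16 - \sqrt{2} i \sqrt{33}\right) = 66 + \left(16 - i \sqrt{66}\right) = 82 - i \sqrt{66}$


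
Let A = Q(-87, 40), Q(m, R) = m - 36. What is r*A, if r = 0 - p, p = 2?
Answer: 246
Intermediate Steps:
Q(m, R) = -36 + m
r = -2 (r = 0 - 1*2 = 0 - 2 = -2)
A = -123 (A = -36 - 87 = -123)
r*A = -2*(-123) = 246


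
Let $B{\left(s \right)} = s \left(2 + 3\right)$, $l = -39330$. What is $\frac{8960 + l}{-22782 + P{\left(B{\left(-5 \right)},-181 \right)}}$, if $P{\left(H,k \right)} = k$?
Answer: $\frac{30370}{22963} \approx 1.3226$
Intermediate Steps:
$B{\left(s \right)} = 5 s$ ($B{\left(s \right)} = s 5 = 5 s$)
$\frac{8960 + l}{-22782 + P{\left(B{\left(-5 \right)},-181 \right)}} = \frac{8960 - 39330}{-22782 - 181} = - \frac{30370}{-22963} = \left(-30370\right) \left(- \frac{1}{22963}\right) = \frac{30370}{22963}$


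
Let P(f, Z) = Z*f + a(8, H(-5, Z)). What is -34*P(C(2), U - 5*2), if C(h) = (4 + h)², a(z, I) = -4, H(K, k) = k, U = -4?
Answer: 17272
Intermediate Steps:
P(f, Z) = -4 + Z*f (P(f, Z) = Z*f - 4 = -4 + Z*f)
-34*P(C(2), U - 5*2) = -34*(-4 + (-4 - 5*2)*(4 + 2)²) = -34*(-4 + (-4 - 10)*6²) = -34*(-4 - 14*36) = -34*(-4 - 504) = -34*(-508) = 17272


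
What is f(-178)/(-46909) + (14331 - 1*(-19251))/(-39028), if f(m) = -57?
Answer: -786536721/915382226 ≈ -0.85924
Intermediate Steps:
f(-178)/(-46909) + (14331 - 1*(-19251))/(-39028) = -57/(-46909) + (14331 - 1*(-19251))/(-39028) = -57*(-1/46909) + (14331 + 19251)*(-1/39028) = 57/46909 + 33582*(-1/39028) = 57/46909 - 16791/19514 = -786536721/915382226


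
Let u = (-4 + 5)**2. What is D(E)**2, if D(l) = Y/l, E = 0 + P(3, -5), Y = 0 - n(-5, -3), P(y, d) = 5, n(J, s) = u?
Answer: 1/25 ≈ 0.040000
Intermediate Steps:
u = 1 (u = 1**2 = 1)
n(J, s) = 1
Y = -1 (Y = 0 - 1*1 = 0 - 1 = -1)
E = 5 (E = 0 + 5 = 5)
D(l) = -1/l
D(E)**2 = (-1/5)**2 = 1/25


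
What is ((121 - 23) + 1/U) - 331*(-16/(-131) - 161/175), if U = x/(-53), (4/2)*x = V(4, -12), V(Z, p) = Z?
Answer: 2198131/6550 ≈ 335.59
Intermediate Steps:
x = 2 (x = (½)*4 = 2)
U = -2/53 (U = 2/(-53) = 2*(-1/53) = -2/53 ≈ -0.037736)
((121 - 23) + 1/U) - 331*(-16/(-131) - 161/175) = ((121 - 23) + 1/(-2/53)) - 331*(-16/(-131) - 161/175) = (98 - 53/2) - 331*(-16*(-1/131) - 161*1/175) = 143/2 - 331*(16/131 - 23/25) = 143/2 - 331*(-2613/3275) = 143/2 + 864903/3275 = 2198131/6550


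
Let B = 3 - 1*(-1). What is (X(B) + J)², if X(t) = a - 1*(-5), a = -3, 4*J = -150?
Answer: 5041/4 ≈ 1260.3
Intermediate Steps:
J = -75/2 (J = (¼)*(-150) = -75/2 ≈ -37.500)
B = 4 (B = 3 + 1 = 4)
X(t) = 2 (X(t) = -3 - 1*(-5) = -3 + 5 = 2)
(X(B) + J)² = (2 - 75/2)² = (-71/2)² = 5041/4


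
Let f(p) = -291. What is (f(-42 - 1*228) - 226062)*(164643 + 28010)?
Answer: -43607584509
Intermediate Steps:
(f(-42 - 1*228) - 226062)*(164643 + 28010) = (-291 - 226062)*(164643 + 28010) = -226353*192653 = -43607584509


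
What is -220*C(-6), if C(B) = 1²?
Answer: -220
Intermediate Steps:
C(B) = 1
-220*C(-6) = -220*1 = -220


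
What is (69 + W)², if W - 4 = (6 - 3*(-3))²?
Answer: 88804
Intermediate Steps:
W = 229 (W = 4 + (6 - 3*(-3))² = 4 + (6 + 9)² = 4 + 15² = 4 + 225 = 229)
(69 + W)² = (69 + 229)² = 298² = 88804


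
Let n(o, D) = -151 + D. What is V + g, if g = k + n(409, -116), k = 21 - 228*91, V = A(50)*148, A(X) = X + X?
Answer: -6194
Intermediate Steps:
A(X) = 2*X
V = 14800 (V = (2*50)*148 = 100*148 = 14800)
k = -20727 (k = 21 - 20748 = -20727)
g = -20994 (g = -20727 + (-151 - 116) = -20727 - 267 = -20994)
V + g = 14800 - 20994 = -6194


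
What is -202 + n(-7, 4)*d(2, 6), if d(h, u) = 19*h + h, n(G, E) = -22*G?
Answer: 5958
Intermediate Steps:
d(h, u) = 20*h
-202 + n(-7, 4)*d(2, 6) = -202 + (-22*(-7))*(20*2) = -202 + 154*40 = -202 + 6160 = 5958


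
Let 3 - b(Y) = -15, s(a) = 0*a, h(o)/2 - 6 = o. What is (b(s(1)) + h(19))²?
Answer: 4624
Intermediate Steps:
h(o) = 12 + 2*o
s(a) = 0
b(Y) = 18 (b(Y) = 3 - 1*(-15) = 3 + 15 = 18)
(b(s(1)) + h(19))² = (18 + (12 + 2*19))² = (18 + (12 + 38))² = (18 + 50)² = 68² = 4624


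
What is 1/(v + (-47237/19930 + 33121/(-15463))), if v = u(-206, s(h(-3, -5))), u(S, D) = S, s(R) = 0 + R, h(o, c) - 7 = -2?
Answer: -308177590/64875110801 ≈ -0.0047503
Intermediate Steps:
h(o, c) = 5 (h(o, c) = 7 - 2 = 5)
s(R) = R
v = -206
1/(v + (-47237/19930 + 33121/(-15463))) = 1/(-206 + (-47237/19930 + 33121/(-15463))) = 1/(-206 + (-47237*1/19930 + 33121*(-1/15463))) = 1/(-206 + (-47237/19930 - 33121/15463)) = 1/(-206 - 1390527261/308177590) = 1/(-64875110801/308177590) = -308177590/64875110801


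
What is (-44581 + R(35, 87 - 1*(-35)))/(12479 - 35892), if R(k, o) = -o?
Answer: 44703/23413 ≈ 1.9093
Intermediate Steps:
(-44581 + R(35, 87 - 1*(-35)))/(12479 - 35892) = (-44581 - (87 - 1*(-35)))/(12479 - 35892) = (-44581 - (87 + 35))/(-23413) = (-44581 - 1*122)*(-1/23413) = (-44581 - 122)*(-1/23413) = -44703*(-1/23413) = 44703/23413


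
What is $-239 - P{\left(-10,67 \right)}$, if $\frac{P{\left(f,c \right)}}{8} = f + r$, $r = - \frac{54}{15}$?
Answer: $- \frac{651}{5} \approx -130.2$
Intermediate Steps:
$r = - \frac{18}{5}$ ($r = \left(-54\right) \frac{1}{15} = - \frac{18}{5} \approx -3.6$)
$P{\left(f,c \right)} = - \frac{144}{5} + 8 f$ ($P{\left(f,c \right)} = 8 \left(f - \frac{18}{5}\right) = 8 \left(- \frac{18}{5} + f\right) = - \frac{144}{5} + 8 f$)
$-239 - P{\left(-10,67 \right)} = -239 - \left(- \frac{144}{5} + 8 \left(-10\right)\right) = -239 - \left(- \frac{144}{5} - 80\right) = -239 - - \frac{544}{5} = -239 + \frac{544}{5} = - \frac{651}{5}$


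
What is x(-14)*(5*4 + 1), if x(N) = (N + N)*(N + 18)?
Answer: -2352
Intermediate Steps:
x(N) = 2*N*(18 + N) (x(N) = (2*N)*(18 + N) = 2*N*(18 + N))
x(-14)*(5*4 + 1) = (2*(-14)*(18 - 14))*(5*4 + 1) = (2*(-14)*4)*(20 + 1) = -112*21 = -2352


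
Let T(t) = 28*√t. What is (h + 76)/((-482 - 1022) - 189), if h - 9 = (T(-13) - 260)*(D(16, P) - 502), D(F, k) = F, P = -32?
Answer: -126445/1693 + 13608*I*√13/1693 ≈ -74.687 + 28.981*I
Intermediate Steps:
h = 126369 - 13608*I*√13 (h = 9 + (28*√(-13) - 260)*(16 - 502) = 9 + (28*(I*√13) - 260)*(-486) = 9 + (28*I*√13 - 260)*(-486) = 9 + (-260 + 28*I*√13)*(-486) = 9 + (126360 - 13608*I*√13) = 126369 - 13608*I*√13 ≈ 1.2637e+5 - 49064.0*I)
(h + 76)/((-482 - 1022) - 189) = ((126369 - 13608*I*√13) + 76)/((-482 - 1022) - 189) = (126445 - 13608*I*√13)/(-1504 - 189) = (126445 - 13608*I*√13)/(-1693) = (126445 - 13608*I*√13)*(-1/1693) = -126445/1693 + 13608*I*√13/1693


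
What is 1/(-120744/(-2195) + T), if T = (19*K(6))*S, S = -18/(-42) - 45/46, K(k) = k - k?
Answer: 2195/120744 ≈ 0.018179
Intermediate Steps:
K(k) = 0
S = -177/322 (S = -18*(-1/42) - 45*1/46 = 3/7 - 45/46 = -177/322 ≈ -0.54969)
T = 0 (T = (19*0)*(-177/322) = 0*(-177/322) = 0)
1/(-120744/(-2195) + T) = 1/(-120744/(-2195) + 0) = 1/(-120744*(-1)/2195 + 0) = 1/(-117*(-1032/2195) + 0) = 1/(120744/2195 + 0) = 1/(120744/2195) = 2195/120744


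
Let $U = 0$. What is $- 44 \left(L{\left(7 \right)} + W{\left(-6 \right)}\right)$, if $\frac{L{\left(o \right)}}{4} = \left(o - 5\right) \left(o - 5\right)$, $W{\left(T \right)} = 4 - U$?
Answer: $-880$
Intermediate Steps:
$W{\left(T \right)} = 4$ ($W{\left(T \right)} = 4 - 0 = 4 + 0 = 4$)
$L{\left(o \right)} = 4 \left(-5 + o\right)^{2}$ ($L{\left(o \right)} = 4 \left(o - 5\right) \left(o - 5\right) = 4 \left(-5 + o\right) \left(-5 + o\right) = 4 \left(-5 + o\right)^{2}$)
$- 44 \left(L{\left(7 \right)} + W{\left(-6 \right)}\right) = - 44 \left(4 \left(-5 + 7\right)^{2} + 4\right) = - 44 \left(4 \cdot 2^{2} + 4\right) = - 44 \left(4 \cdot 4 + 4\right) = - 44 \left(16 + 4\right) = \left(-44\right) 20 = -880$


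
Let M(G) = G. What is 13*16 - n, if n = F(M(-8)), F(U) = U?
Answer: 216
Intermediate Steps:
n = -8
13*16 - n = 13*16 - 1*(-8) = 208 + 8 = 216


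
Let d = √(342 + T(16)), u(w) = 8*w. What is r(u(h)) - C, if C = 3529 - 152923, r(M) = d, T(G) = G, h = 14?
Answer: 149394 + √358 ≈ 1.4941e+5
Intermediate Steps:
d = √358 (d = √(342 + 16) = √358 ≈ 18.921)
r(M) = √358
C = -149394
r(u(h)) - C = √358 - 1*(-149394) = √358 + 149394 = 149394 + √358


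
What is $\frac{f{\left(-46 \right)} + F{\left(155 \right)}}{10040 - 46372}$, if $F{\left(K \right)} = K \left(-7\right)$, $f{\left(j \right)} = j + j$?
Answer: $\frac{1177}{36332} \approx 0.032396$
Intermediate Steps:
$f{\left(j \right)} = 2 j$
$F{\left(K \right)} = - 7 K$
$\frac{f{\left(-46 \right)} + F{\left(155 \right)}}{10040 - 46372} = \frac{2 \left(-46\right) - 1085}{10040 - 46372} = \frac{-92 - 1085}{-36332} = \left(-1177\right) \left(- \frac{1}{36332}\right) = \frac{1177}{36332}$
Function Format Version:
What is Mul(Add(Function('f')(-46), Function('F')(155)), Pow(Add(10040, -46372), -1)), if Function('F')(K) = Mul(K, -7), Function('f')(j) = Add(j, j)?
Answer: Rational(1177, 36332) ≈ 0.032396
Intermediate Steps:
Function('f')(j) = Mul(2, j)
Function('F')(K) = Mul(-7, K)
Mul(Add(Function('f')(-46), Function('F')(155)), Pow(Add(10040, -46372), -1)) = Mul(Add(Mul(2, -46), Mul(-7, 155)), Pow(Add(10040, -46372), -1)) = Mul(Add(-92, -1085), Pow(-36332, -1)) = Mul(-1177, Rational(-1, 36332)) = Rational(1177, 36332)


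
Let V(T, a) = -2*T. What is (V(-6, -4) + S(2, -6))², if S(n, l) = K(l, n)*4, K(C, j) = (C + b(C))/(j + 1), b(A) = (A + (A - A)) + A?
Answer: 144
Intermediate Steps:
b(A) = 2*A (b(A) = (A + 0) + A = A + A = 2*A)
K(C, j) = 3*C/(1 + j) (K(C, j) = (C + 2*C)/(j + 1) = (3*C)/(1 + j) = 3*C/(1 + j))
S(n, l) = 12*l/(1 + n) (S(n, l) = (3*l/(1 + n))*4 = 12*l/(1 + n))
(V(-6, -4) + S(2, -6))² = (-2*(-6) + 12*(-6)/(1 + 2))² = (12 + 12*(-6)/3)² = (12 + 12*(-6)*(⅓))² = (12 - 24)² = (-12)² = 144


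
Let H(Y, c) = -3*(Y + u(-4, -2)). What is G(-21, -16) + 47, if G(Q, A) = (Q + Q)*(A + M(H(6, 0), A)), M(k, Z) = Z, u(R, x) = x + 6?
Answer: 1391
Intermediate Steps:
u(R, x) = 6 + x
H(Y, c) = -12 - 3*Y (H(Y, c) = -3*(Y + (6 - 2)) = -3*(Y + 4) = -3*(4 + Y) = -12 - 3*Y)
G(Q, A) = 4*A*Q (G(Q, A) = (Q + Q)*(A + A) = (2*Q)*(2*A) = 4*A*Q)
G(-21, -16) + 47 = 4*(-16)*(-21) + 47 = 1344 + 47 = 1391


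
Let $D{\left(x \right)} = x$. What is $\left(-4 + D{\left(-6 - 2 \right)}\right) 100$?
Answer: $-1200$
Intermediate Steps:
$\left(-4 + D{\left(-6 - 2 \right)}\right) 100 = \left(-4 - 8\right) 100 = \left(-12\right) 100 = -1200$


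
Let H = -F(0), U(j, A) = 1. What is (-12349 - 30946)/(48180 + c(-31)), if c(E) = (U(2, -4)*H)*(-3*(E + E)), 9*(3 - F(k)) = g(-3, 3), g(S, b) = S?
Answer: -8659/9512 ≈ -0.91032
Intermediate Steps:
F(k) = 10/3 (F(k) = 3 - ⅑*(-3) = 3 + ⅓ = 10/3)
H = -10/3 (H = -1*10/3 = -10/3 ≈ -3.3333)
c(E) = 20*E (c(E) = (1*(-10/3))*(-3*(E + E)) = -(-10)*2*E = -(-20)*E = 20*E)
(-12349 - 30946)/(48180 + c(-31)) = (-12349 - 30946)/(48180 + 20*(-31)) = -43295/(48180 - 620) = -43295/47560 = -43295*1/47560 = -8659/9512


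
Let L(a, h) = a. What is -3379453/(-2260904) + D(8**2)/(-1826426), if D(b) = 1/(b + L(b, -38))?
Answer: 98757132917035/66069981585664 ≈ 1.4947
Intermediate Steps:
D(b) = 1/(2*b) (D(b) = 1/(b + b) = 1/(2*b))
-3379453/(-2260904) + D(8**2)/(-1826426) = -3379453/(-2260904) + (1/(2*(8**2)))/(-1826426) = -3379453*(-1/2260904) + ((1/2)/64)*(-1/1826426) = 3379453/2260904 + ((1/2)*(1/64))*(-1/1826426) = 3379453/2260904 + (1/128)*(-1/1826426) = 3379453/2260904 - 1/233782528 = 98757132917035/66069981585664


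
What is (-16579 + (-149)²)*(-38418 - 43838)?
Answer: -462443232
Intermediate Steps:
(-16579 + (-149)²)*(-38418 - 43838) = (-16579 + 22201)*(-82256) = 5622*(-82256) = -462443232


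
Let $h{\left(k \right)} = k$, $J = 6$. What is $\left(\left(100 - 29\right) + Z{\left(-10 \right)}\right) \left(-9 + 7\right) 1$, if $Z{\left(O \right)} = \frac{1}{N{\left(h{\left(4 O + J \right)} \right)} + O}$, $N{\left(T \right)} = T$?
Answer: $- \frac{3123}{22} \approx -141.95$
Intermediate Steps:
$Z{\left(O \right)} = \frac{1}{6 + 5 O}$ ($Z{\left(O \right)} = \frac{1}{\left(4 O + 6\right) + O} = \frac{1}{\left(6 + 4 O\right) + O} = \frac{1}{6 + 5 O}$)
$\left(\left(100 - 29\right) + Z{\left(-10 \right)}\right) \left(-9 + 7\right) 1 = \left(\left(100 - 29\right) + \frac{1}{6 + 5 \left(-10\right)}\right) \left(-9 + 7\right) 1 = \left(71 + \frac{1}{6 - 50}\right) \left(\left(-2\right) 1\right) = \left(71 + \frac{1}{-44}\right) \left(-2\right) = \left(71 - \frac{1}{44}\right) \left(-2\right) = \frac{3123}{44} \left(-2\right) = - \frac{3123}{22}$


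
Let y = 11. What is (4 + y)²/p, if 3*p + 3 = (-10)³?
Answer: -675/1003 ≈ -0.67298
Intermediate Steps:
p = -1003/3 (p = -1 + (⅓)*(-10)³ = -1 + (⅓)*(-1000) = -1 - 1000/3 = -1003/3 ≈ -334.33)
(4 + y)²/p = (4 + 11)²/(-1003/3) = 15²*(-3/1003) = 225*(-3/1003) = -675/1003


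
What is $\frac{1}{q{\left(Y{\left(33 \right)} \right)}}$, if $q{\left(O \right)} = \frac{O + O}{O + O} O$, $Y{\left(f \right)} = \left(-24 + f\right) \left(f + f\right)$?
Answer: $\frac{1}{594} \approx 0.0016835$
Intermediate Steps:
$Y{\left(f \right)} = 2 f \left(-24 + f\right)$ ($Y{\left(f \right)} = \left(-24 + f\right) 2 f = 2 f \left(-24 + f\right)$)
$q{\left(O \right)} = O$ ($q{\left(O \right)} = \frac{2 O}{2 O} O = 2 O \frac{1}{2 O} O = 1 O = O$)
$\frac{1}{q{\left(Y{\left(33 \right)} \right)}} = \frac{1}{2 \cdot 33 \left(-24 + 33\right)} = \frac{1}{2 \cdot 33 \cdot 9} = \frac{1}{594}$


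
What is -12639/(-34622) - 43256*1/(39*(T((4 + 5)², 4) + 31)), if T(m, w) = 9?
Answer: -184736549/6751290 ≈ -27.363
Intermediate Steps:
-12639/(-34622) - 43256*1/(39*(T((4 + 5)², 4) + 31)) = -12639/(-34622) - 43256*1/(39*(9 + 31)) = -12639*(-1/34622) - 43256/(39*40) = 12639/34622 - 43256/1560 = 12639/34622 - 43256*1/1560 = 12639/34622 - 5407/195 = -184736549/6751290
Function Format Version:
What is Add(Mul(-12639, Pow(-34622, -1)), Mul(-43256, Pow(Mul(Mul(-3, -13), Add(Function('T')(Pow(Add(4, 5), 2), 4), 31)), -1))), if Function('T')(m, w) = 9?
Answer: Rational(-184736549, 6751290) ≈ -27.363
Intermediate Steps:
Add(Mul(-12639, Pow(-34622, -1)), Mul(-43256, Pow(Mul(Mul(-3, -13), Add(Function('T')(Pow(Add(4, 5), 2), 4), 31)), -1))) = Add(Mul(-12639, Pow(-34622, -1)), Mul(-43256, Pow(Mul(Mul(-3, -13), Add(9, 31)), -1))) = Add(Mul(-12639, Rational(-1, 34622)), Mul(-43256, Pow(Mul(39, 40), -1))) = Add(Rational(12639, 34622), Mul(-43256, Pow(1560, -1))) = Add(Rational(12639, 34622), Mul(-43256, Rational(1, 1560))) = Add(Rational(12639, 34622), Rational(-5407, 195)) = Rational(-184736549, 6751290)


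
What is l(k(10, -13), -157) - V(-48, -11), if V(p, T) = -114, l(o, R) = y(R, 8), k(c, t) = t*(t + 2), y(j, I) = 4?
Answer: 118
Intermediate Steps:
k(c, t) = t*(2 + t)
l(o, R) = 4
l(k(10, -13), -157) - V(-48, -11) = 4 - 1*(-114) = 4 + 114 = 118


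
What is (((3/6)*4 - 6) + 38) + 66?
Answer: 100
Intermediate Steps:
(((3/6)*4 - 6) + 38) + 66 = (((3*(⅙))*4 - 6) + 38) + 66 = (((½)*4 - 6) + 38) + 66 = ((2 - 6) + 38) + 66 = (-4 + 38) + 66 = 34 + 66 = 100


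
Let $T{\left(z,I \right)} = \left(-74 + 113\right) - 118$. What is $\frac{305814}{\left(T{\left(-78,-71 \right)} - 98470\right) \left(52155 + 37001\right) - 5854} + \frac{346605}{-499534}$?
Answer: $- \frac{217536260878569}{313501847209138} \approx -0.69389$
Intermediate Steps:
$T{\left(z,I \right)} = -79$ ($T{\left(z,I \right)} = 39 - 118 = -79$)
$\frac{305814}{\left(T{\left(-78,-71 \right)} - 98470\right) \left(52155 + 37001\right) - 5854} + \frac{346605}{-499534} = \frac{305814}{\left(-79 - 98470\right) \left(52155 + 37001\right) - 5854} + \frac{346605}{-499534} = \frac{305814}{\left(-98549\right) 89156 - 5854} + 346605 \left(- \frac{1}{499534}\right) = \frac{305814}{-8786234644 - 5854} - \frac{49515}{71362} = \frac{305814}{-8786240498} - \frac{49515}{71362} = 305814 \left(- \frac{1}{8786240498}\right) - \frac{49515}{71362} = - \frac{152907}{4393120249} - \frac{49515}{71362} = - \frac{217536260878569}{313501847209138}$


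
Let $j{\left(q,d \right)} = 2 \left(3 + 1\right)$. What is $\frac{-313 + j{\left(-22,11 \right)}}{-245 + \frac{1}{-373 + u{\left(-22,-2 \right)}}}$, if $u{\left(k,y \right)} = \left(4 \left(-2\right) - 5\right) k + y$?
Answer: $\frac{27145}{21806} \approx 1.2448$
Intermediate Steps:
$u{\left(k,y \right)} = y - 13 k$ ($u{\left(k,y \right)} = \left(-8 - 5\right) k + y = - 13 k + y = y - 13 k$)
$j{\left(q,d \right)} = 8$ ($j{\left(q,d \right)} = 2 \cdot 4 = 8$)
$\frac{-313 + j{\left(-22,11 \right)}}{-245 + \frac{1}{-373 + u{\left(-22,-2 \right)}}} = \frac{-313 + 8}{-245 + \frac{1}{-373 - -284}} = - \frac{305}{-245 + \frac{1}{-373 + \left(-2 + 286\right)}} = - \frac{305}{-245 + \frac{1}{-373 + 284}} = - \frac{305}{-245 + \frac{1}{-89}} = - \frac{305}{-245 - \frac{1}{89}} = - \frac{305}{- \frac{21806}{89}} = \left(-305\right) \left(- \frac{89}{21806}\right) = \frac{27145}{21806}$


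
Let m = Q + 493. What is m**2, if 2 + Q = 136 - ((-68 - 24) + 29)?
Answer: 476100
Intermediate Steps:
Q = 197 (Q = -2 + (136 - ((-68 - 24) + 29)) = -2 + (136 - (-92 + 29)) = -2 + (136 - 1*(-63)) = -2 + (136 + 63) = -2 + 199 = 197)
m = 690 (m = 197 + 493 = 690)
m**2 = 690**2 = 476100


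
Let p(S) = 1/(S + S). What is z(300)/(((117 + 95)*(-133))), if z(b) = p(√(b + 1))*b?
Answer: -75*√301/4243498 ≈ -0.00030663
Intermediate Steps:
p(S) = 1/(2*S)
z(b) = b/(2*√(1 + b)) (z(b) = (1/(2*(√(b + 1))))*b = (1/(2*(√(1 + b))))*b = (1/(2*√(1 + b)))*b = b/(2*√(1 + b)))
z(300)/(((117 + 95)*(-133))) = ((½)*300/√(1 + 300))/(((117 + 95)*(-133))) = ((½)*300/√301)/((212*(-133))) = ((½)*300*(√301/301))/(-28196) = (150*√301/301)*(-1/28196) = -75*√301/4243498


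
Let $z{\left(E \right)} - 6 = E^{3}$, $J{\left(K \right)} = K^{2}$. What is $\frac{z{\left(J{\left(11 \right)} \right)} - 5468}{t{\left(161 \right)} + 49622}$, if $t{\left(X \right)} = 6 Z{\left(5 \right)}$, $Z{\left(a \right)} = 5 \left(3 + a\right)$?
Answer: $\frac{1766099}{49862} \approx 35.42$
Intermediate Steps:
$z{\left(E \right)} = 6 + E^{3}$
$Z{\left(a \right)} = 15 + 5 a$
$t{\left(X \right)} = 240$ ($t{\left(X \right)} = 6 \left(15 + 5 \cdot 5\right) = 6 \left(15 + 25\right) = 6 \cdot 40 = 240$)
$\frac{z{\left(J{\left(11 \right)} \right)} - 5468}{t{\left(161 \right)} + 49622} = \frac{\left(6 + \left(11^{2}\right)^{3}\right) - 5468}{240 + 49622} = \frac{\left(6 + 121^{3}\right) - 5468}{49862} = \left(\left(6 + 1771561\right) - 5468\right) \frac{1}{49862} = \left(1771567 - 5468\right) \frac{1}{49862} = 1766099 \cdot \frac{1}{49862} = \frac{1766099}{49862}$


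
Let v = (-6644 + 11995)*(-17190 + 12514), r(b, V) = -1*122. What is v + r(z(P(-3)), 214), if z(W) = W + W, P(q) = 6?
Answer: -25021398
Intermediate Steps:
z(W) = 2*W
r(b, V) = -122
v = -25021276 (v = 5351*(-4676) = -25021276)
v + r(z(P(-3)), 214) = -25021276 - 122 = -25021398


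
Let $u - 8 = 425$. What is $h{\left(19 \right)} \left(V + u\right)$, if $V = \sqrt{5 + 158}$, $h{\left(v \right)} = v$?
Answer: $8227 + 19 \sqrt{163} \approx 8469.6$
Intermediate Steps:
$u = 433$ ($u = 8 + 425 = 433$)
$V = \sqrt{163} \approx 12.767$
$h{\left(19 \right)} \left(V + u\right) = 19 \left(\sqrt{163} + 433\right) = 19 \left(433 + \sqrt{163}\right) = 8227 + 19 \sqrt{163}$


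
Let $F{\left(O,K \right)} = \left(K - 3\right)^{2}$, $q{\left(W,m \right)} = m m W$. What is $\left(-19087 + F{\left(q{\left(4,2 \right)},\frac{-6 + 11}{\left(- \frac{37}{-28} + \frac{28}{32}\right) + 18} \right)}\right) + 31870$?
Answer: $\frac{16361205832}{1279161} \approx 12791.0$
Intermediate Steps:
$q{\left(W,m \right)} = W m^{2}$ ($q{\left(W,m \right)} = m^{2} W = W m^{2}$)
$F{\left(O,K \right)} = \left(-3 + K\right)^{2}$
$\left(-19087 + F{\left(q{\left(4,2 \right)},\frac{-6 + 11}{\left(- \frac{37}{-28} + \frac{28}{32}\right) + 18} \right)}\right) + 31870 = \left(-19087 + \left(-3 + \frac{-6 + 11}{\left(- \frac{37}{-28} + \frac{28}{32}\right) + 18}\right)^{2}\right) + 31870 = \left(-19087 + \left(-3 + \frac{5}{\left(\left(-37\right) \left(- \frac{1}{28}\right) + 28 \cdot \frac{1}{32}\right) + 18}\right)^{2}\right) + 31870 = \left(-19087 + \left(-3 + \frac{5}{\left(\frac{37}{28} + \frac{7}{8}\right) + 18}\right)^{2}\right) + 31870 = \left(-19087 + \left(-3 + \frac{5}{\frac{123}{56} + 18}\right)^{2}\right) + 31870 = \left(-19087 + \left(-3 + \frac{5}{\frac{1131}{56}}\right)^{2}\right) + 31870 = \left(-19087 + \left(-3 + 5 \cdot \frac{56}{1131}\right)^{2}\right) + 31870 = \left(-19087 + \left(-3 + \frac{280}{1131}\right)^{2}\right) + 31870 = \left(-19087 + \left(- \frac{3113}{1131}\right)^{2}\right) + 31870 = \left(-19087 + \frac{9690769}{1279161}\right) + 31870 = - \frac{24405655238}{1279161} + 31870 = \frac{16361205832}{1279161}$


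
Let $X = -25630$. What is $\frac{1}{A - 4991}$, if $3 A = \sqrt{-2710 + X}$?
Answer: $- \frac{44919}{224219069} - \frac{6 i \sqrt{7085}}{224219069} \approx -0.00020034 - 2.2524 \cdot 10^{-6} i$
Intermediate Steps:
$A = \frac{2 i \sqrt{7085}}{3}$ ($A = \frac{\sqrt{-2710 - 25630}}{3} = \frac{\sqrt{-28340}}{3} = \frac{2 i \sqrt{7085}}{3} \approx 56.115 i$)
$\frac{1}{A - 4991} = \frac{1}{\frac{2 i \sqrt{7085}}{3} - 4991} = \frac{1}{-4991 + \frac{2 i \sqrt{7085}}{3}}$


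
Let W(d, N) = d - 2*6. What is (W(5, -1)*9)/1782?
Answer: -7/198 ≈ -0.035354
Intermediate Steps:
W(d, N) = -12 + d (W(d, N) = d - 12 = -12 + d)
(W(5, -1)*9)/1782 = ((-12 + 5)*9)/1782 = -7*9*(1/1782) = -63*1/1782 = -7/198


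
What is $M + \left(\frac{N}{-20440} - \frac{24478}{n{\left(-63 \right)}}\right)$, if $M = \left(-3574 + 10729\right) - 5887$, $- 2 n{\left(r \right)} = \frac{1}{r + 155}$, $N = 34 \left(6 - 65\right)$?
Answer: $\frac{46043349403}{10220} \approx 4.5052 \cdot 10^{6}$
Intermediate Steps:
$N = -2006$ ($N = 34 \left(-59\right) = -2006$)
$n{\left(r \right)} = - \frac{1}{2 \left(155 + r\right)}$ ($n{\left(r \right)} = - \frac{1}{2 \left(r + 155\right)} = - \frac{1}{2 \left(155 + r\right)}$)
$M = 1268$ ($M = 7155 - 5887 = 1268$)
$M + \left(\frac{N}{-20440} - \frac{24478}{n{\left(-63 \right)}}\right) = 1268 - \left(-4503952 - \frac{1003}{10220}\right) = 1268 - \left(- \frac{1003}{10220} + \frac{24478}{\left(-1\right) \frac{1}{310 - 126}}\right) = 1268 - \left(- \frac{1003}{10220} + \frac{24478}{\left(-1\right) \frac{1}{184}}\right) = 1268 - \left(- \frac{1003}{10220} + \frac{24478}{- \frac{1}{184}}\right) = 1268 + \left(\frac{1003}{10220} - -4503952\right) = 1268 + \left(\frac{1003}{10220} + 4503952\right) = 1268 + \frac{46030390443}{10220} = \frac{46043349403}{10220}$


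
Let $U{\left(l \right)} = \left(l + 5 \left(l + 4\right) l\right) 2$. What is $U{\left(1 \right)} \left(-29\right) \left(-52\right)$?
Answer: $78416$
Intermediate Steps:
$U{\left(l \right)} = 2 l + 2 l \left(20 + 5 l\right)$ ($U{\left(l \right)} = \left(l + 5 \left(4 + l\right) l\right) 2 = \left(l + \left(20 + 5 l\right) l\right) 2 = \left(l + l \left(20 + 5 l\right)\right) 2 = 2 l + 2 l \left(20 + 5 l\right)$)
$U{\left(1 \right)} \left(-29\right) \left(-52\right) = 2 \cdot 1 \left(21 + 5 \cdot 1\right) \left(-29\right) \left(-52\right) = 2 \cdot 1 \left(21 + 5\right) \left(-29\right) \left(-52\right) = 2 \cdot 1 \cdot 26 \left(-29\right) \left(-52\right) = 52 \left(-29\right) \left(-52\right) = \left(-1508\right) \left(-52\right) = 78416$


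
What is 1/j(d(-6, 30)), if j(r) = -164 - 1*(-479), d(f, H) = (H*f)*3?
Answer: 1/315 ≈ 0.0031746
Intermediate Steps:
d(f, H) = 3*H*f
j(r) = 315 (j(r) = -164 + 479 = 315)
1/j(d(-6, 30)) = 1/315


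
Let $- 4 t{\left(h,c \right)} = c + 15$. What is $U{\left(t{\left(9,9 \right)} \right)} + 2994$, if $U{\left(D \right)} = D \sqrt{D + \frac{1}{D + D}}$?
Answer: $2994 - i \sqrt{219} \approx 2994.0 - 14.799 i$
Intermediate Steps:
$t{\left(h,c \right)} = - \frac{15}{4} - \frac{c}{4}$ ($t{\left(h,c \right)} = - \frac{c + 15}{4} = - \frac{15 + c}{4} = - \frac{15}{4} - \frac{c}{4}$)
$U{\left(D \right)} = D \sqrt{D + \frac{1}{2 D}}$
$U{\left(t{\left(9,9 \right)} \right)} + 2994 = \frac{\left(- \frac{15}{4} - \frac{9}{4}\right) \sqrt{\frac{2}{- \frac{15}{4} - \frac{9}{4}} + 4 \left(- \frac{15}{4} - \frac{9}{4}\right)}}{2} + 2994 = \frac{1}{2} \left(-6\right) \sqrt{\frac{2}{-6} + 4 \left(-6\right)} + 2994 = \frac{1}{2} \left(-6\right) \sqrt{2 \left(- \frac{1}{6}\right) - 24} + 2994 = \frac{1}{2} \left(-6\right) \sqrt{- \frac{1}{3} - 24} + 2994 = \frac{1}{2} \left(-6\right) \sqrt{- \frac{73}{3}} + 2994 = \frac{1}{2} \left(-6\right) \frac{i \sqrt{219}}{3} + 2994 = - i \sqrt{219} + 2994 = 2994 - i \sqrt{219}$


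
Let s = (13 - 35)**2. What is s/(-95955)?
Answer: -484/95955 ≈ -0.0050440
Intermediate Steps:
s = 484 (s = (-22)**2 = 484)
s/(-95955) = 484/(-95955) = 484*(-1/95955) = -484/95955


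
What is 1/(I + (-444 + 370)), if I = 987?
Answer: 1/913 ≈ 0.0010953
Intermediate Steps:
1/(I + (-444 + 370)) = 1/(987 + (-444 + 370)) = 1/(987 - 74) = 1/913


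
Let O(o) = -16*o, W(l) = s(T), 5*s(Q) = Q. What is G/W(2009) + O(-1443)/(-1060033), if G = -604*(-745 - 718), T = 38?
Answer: 9480770294/81541 ≈ 1.1627e+5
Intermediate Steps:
s(Q) = Q/5
W(l) = 38/5 (W(l) = (⅕)*38 = 38/5)
G = 883652 (G = -604*(-1463) = 883652)
G/W(2009) + O(-1443)/(-1060033) = 883652/(38/5) - 16*(-1443)/(-1060033) = 883652*(5/38) + 23088*(-1/1060033) = 116270 - 1776/81541 = 9480770294/81541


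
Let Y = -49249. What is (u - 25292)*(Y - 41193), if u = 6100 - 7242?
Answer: 2390743828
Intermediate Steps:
u = -1142
(u - 25292)*(Y - 41193) = (-1142 - 25292)*(-49249 - 41193) = -26434*(-90442) = 2390743828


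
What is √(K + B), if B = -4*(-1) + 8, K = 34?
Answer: √46 ≈ 6.7823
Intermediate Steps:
B = 12 (B = 4 + 8 = 12)
√(K + B) = √(34 + 12) = √46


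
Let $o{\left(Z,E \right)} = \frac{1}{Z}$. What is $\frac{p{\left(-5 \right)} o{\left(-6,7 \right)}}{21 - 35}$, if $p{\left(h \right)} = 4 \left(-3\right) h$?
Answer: $\frac{5}{7} \approx 0.71429$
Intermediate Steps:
$p{\left(h \right)} = - 12 h$
$\frac{p{\left(-5 \right)} o{\left(-6,7 \right)}}{21 - 35} = \frac{\left(-12\right) \left(-5\right) \frac{1}{-6}}{21 - 35} = \frac{60 \left(- \frac{1}{6}\right)}{-14} = \left(-10\right) \left(- \frac{1}{14}\right) = \frac{5}{7}$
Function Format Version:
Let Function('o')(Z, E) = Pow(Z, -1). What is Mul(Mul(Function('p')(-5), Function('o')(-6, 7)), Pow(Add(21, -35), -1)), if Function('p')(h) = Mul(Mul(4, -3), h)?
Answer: Rational(5, 7) ≈ 0.71429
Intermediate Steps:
Function('p')(h) = Mul(-12, h)
Mul(Mul(Function('p')(-5), Function('o')(-6, 7)), Pow(Add(21, -35), -1)) = Mul(Mul(Mul(-12, -5), Pow(-6, -1)), Pow(Add(21, -35), -1)) = Mul(Mul(60, Rational(-1, 6)), Pow(-14, -1)) = Mul(-10, Rational(-1, 14)) = Rational(5, 7)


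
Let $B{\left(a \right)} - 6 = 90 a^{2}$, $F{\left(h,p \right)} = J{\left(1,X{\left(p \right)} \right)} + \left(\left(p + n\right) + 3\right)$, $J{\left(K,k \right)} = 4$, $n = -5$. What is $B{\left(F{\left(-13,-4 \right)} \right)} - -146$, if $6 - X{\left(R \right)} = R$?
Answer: $512$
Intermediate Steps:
$X{\left(R \right)} = 6 - R$
$F{\left(h,p \right)} = 2 + p$ ($F{\left(h,p \right)} = 4 + \left(\left(p - 5\right) + 3\right) = 4 + \left(\left(-5 + p\right) + 3\right) = 4 + \left(-2 + p\right) = 2 + p$)
$B{\left(a \right)} = 6 + 90 a^{2}$
$B{\left(F{\left(-13,-4 \right)} \right)} - -146 = \left(6 + 90 \left(2 - 4\right)^{2}\right) - -146 = \left(6 + 90 \left(-2\right)^{2}\right) + \left(240 - 94\right) = \left(6 + 90 \cdot 4\right) + 146 = \left(6 + 360\right) + 146 = 366 + 146 = 512$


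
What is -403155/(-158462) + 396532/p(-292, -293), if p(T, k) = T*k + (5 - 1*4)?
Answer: 97327986119/13557533334 ≈ 7.1789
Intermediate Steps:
p(T, k) = 1 + T*k (p(T, k) = T*k + (5 - 4) = T*k + 1 = 1 + T*k)
-403155/(-158462) + 396532/p(-292, -293) = -403155/(-158462) + 396532/(1 - 292*(-293)) = -403155*(-1/158462) + 396532/(1 + 85556) = 403155/158462 + 396532/85557 = 97327986119/13557533334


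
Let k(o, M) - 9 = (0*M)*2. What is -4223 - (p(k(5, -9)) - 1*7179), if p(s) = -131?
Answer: 3087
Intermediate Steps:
k(o, M) = 9 (k(o, M) = 9 + (0*M)*2 = 9 + 0*2 = 9 + 0 = 9)
-4223 - (p(k(5, -9)) - 1*7179) = -4223 - (-131 - 1*7179) = -4223 - (-131 - 7179) = -4223 - 1*(-7310) = -4223 + 7310 = 3087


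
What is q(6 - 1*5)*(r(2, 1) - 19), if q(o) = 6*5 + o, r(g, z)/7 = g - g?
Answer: -589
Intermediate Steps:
r(g, z) = 0 (r(g, z) = 7*(g - g) = 7*0 = 0)
q(o) = 30 + o
q(6 - 1*5)*(r(2, 1) - 19) = (30 + (6 - 1*5))*(0 - 19) = (30 + (6 - 5))*(-19) = (30 + 1)*(-19) = 31*(-19) = -589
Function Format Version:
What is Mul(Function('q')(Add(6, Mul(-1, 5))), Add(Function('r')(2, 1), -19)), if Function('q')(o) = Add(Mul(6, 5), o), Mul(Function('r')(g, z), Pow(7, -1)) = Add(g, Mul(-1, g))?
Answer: -589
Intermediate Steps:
Function('r')(g, z) = 0 (Function('r')(g, z) = Mul(7, Add(g, Mul(-1, g))) = Mul(7, 0) = 0)
Function('q')(o) = Add(30, o)
Mul(Function('q')(Add(6, Mul(-1, 5))), Add(Function('r')(2, 1), -19)) = Mul(Add(30, Add(6, Mul(-1, 5))), Add(0, -19)) = Mul(Add(30, Add(6, -5)), -19) = Mul(Add(30, 1), -19) = Mul(31, -19) = -589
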